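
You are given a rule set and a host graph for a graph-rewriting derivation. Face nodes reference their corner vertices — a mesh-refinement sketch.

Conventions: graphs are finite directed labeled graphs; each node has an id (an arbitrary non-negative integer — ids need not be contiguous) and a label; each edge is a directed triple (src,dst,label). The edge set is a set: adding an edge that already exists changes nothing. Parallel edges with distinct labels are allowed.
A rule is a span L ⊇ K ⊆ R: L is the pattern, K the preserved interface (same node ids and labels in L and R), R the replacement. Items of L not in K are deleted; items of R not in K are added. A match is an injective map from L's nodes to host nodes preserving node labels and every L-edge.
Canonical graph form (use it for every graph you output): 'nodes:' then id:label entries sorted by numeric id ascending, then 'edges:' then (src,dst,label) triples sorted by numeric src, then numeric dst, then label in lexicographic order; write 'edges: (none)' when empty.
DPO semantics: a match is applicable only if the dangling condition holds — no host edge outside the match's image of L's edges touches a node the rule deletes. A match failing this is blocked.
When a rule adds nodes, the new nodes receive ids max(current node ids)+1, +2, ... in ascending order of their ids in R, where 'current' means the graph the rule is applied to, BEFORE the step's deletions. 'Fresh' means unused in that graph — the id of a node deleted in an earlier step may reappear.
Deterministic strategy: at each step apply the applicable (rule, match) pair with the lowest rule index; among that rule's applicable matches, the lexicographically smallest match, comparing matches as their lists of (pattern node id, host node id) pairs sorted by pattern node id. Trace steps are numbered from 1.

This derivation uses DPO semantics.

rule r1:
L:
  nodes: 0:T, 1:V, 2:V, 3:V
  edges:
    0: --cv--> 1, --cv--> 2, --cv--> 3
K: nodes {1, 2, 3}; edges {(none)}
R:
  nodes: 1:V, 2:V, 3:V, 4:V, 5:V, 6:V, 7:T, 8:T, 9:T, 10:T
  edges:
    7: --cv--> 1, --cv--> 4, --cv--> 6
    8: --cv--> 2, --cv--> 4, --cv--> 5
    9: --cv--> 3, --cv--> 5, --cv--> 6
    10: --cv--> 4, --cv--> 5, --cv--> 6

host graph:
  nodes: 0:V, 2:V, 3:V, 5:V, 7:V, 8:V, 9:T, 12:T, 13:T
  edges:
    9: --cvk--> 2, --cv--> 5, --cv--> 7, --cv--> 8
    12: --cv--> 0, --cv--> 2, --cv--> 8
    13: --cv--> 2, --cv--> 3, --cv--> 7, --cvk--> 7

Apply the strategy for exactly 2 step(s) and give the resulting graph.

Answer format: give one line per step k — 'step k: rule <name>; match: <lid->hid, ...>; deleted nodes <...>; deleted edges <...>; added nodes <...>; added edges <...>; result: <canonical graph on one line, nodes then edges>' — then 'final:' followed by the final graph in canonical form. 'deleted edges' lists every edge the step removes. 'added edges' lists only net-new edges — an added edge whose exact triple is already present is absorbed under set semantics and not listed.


step 1: rule r1; match: 0->12, 1->0, 2->2, 3->8; deleted nodes 12; deleted edges (12,0,cv); (12,2,cv); (12,8,cv); added nodes 14, 15, 16, 17, 18, 19, 20; added edges (17,0,cv); (17,14,cv); (17,16,cv); (18,2,cv); (18,14,cv); (18,15,cv); (19,8,cv); (19,15,cv); (19,16,cv); (20,14,cv); (20,15,cv); (20,16,cv); result: nodes: 0:V, 2:V, 3:V, 5:V, 7:V, 8:V, 9:T, 13:T, 14:V, 15:V, 16:V, 17:T, 18:T, 19:T, 20:T edges: (9,2,cvk); (9,5,cv); (9,7,cv); (9,8,cv); (13,2,cv); (13,3,cv); (13,7,cv); (13,7,cvk); (17,0,cv); (17,14,cv); (17,16,cv); (18,2,cv); (18,14,cv); (18,15,cv); (19,8,cv); (19,15,cv); (19,16,cv); (20,14,cv); (20,15,cv); (20,16,cv)
step 2: rule r1; match: 0->17, 1->0, 2->14, 3->16; deleted nodes 17; deleted edges (17,0,cv); (17,14,cv); (17,16,cv); added nodes 21, 22, 23, 24, 25, 26, 27; added edges (24,0,cv); (24,21,cv); (24,23,cv); (25,14,cv); (25,21,cv); (25,22,cv); (26,16,cv); (26,22,cv); (26,23,cv); (27,21,cv); (27,22,cv); (27,23,cv); result: nodes: 0:V, 2:V, 3:V, 5:V, 7:V, 8:V, 9:T, 13:T, 14:V, 15:V, 16:V, 18:T, 19:T, 20:T, 21:V, 22:V, 23:V, 24:T, 25:T, 26:T, 27:T edges: (9,2,cvk); (9,5,cv); (9,7,cv); (9,8,cv); (13,2,cv); (13,3,cv); (13,7,cv); (13,7,cvk); (18,2,cv); (18,14,cv); (18,15,cv); (19,8,cv); (19,15,cv); (19,16,cv); (20,14,cv); (20,15,cv); (20,16,cv); (24,0,cv); (24,21,cv); (24,23,cv); (25,14,cv); (25,21,cv); (25,22,cv); (26,16,cv); (26,22,cv); (26,23,cv); (27,21,cv); (27,22,cv); (27,23,cv)
final:
nodes: 0:V, 2:V, 3:V, 5:V, 7:V, 8:V, 9:T, 13:T, 14:V, 15:V, 16:V, 18:T, 19:T, 20:T, 21:V, 22:V, 23:V, 24:T, 25:T, 26:T, 27:T
edges: (9,2,cvk); (9,5,cv); (9,7,cv); (9,8,cv); (13,2,cv); (13,3,cv); (13,7,cv); (13,7,cvk); (18,2,cv); (18,14,cv); (18,15,cv); (19,8,cv); (19,15,cv); (19,16,cv); (20,14,cv); (20,15,cv); (20,16,cv); (24,0,cv); (24,21,cv); (24,23,cv); (25,14,cv); (25,21,cv); (25,22,cv); (26,16,cv); (26,22,cv); (26,23,cv); (27,21,cv); (27,22,cv); (27,23,cv)


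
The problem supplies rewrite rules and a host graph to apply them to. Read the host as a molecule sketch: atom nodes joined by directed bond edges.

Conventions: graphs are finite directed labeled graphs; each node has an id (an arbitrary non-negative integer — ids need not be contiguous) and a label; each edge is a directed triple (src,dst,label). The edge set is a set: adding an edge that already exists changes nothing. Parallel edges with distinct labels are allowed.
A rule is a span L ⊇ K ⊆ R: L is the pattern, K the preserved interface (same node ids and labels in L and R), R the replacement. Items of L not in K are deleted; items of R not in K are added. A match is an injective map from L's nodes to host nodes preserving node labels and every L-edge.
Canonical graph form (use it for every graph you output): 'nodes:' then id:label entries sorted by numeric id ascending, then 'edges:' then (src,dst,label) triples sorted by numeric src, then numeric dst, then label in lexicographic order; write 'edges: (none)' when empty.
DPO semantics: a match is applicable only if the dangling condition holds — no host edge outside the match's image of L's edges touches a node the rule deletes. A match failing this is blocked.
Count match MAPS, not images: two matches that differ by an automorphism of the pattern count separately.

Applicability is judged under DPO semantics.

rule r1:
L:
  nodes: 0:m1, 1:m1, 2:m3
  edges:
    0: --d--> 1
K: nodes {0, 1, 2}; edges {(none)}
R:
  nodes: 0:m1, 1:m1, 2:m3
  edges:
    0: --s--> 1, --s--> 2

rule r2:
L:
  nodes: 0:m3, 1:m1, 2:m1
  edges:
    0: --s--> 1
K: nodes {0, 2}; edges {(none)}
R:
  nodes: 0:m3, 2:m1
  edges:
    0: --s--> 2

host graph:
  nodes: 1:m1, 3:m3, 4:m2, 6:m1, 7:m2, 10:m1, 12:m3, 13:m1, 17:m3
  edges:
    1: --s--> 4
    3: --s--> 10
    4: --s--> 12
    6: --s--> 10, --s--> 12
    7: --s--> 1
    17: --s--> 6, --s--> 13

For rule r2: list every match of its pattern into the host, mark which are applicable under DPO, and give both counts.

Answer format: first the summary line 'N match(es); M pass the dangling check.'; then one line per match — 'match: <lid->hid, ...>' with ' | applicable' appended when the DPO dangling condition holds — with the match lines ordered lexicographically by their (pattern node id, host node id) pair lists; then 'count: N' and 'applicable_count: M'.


9 match(es); 3 pass the dangling check.
match: 0->3, 1->10, 2->1
match: 0->3, 1->10, 2->6
match: 0->3, 1->10, 2->13
match: 0->17, 1->6, 2->1
match: 0->17, 1->6, 2->10
match: 0->17, 1->6, 2->13
match: 0->17, 1->13, 2->1 | applicable
match: 0->17, 1->13, 2->6 | applicable
match: 0->17, 1->13, 2->10 | applicable
count: 9
applicable_count: 3


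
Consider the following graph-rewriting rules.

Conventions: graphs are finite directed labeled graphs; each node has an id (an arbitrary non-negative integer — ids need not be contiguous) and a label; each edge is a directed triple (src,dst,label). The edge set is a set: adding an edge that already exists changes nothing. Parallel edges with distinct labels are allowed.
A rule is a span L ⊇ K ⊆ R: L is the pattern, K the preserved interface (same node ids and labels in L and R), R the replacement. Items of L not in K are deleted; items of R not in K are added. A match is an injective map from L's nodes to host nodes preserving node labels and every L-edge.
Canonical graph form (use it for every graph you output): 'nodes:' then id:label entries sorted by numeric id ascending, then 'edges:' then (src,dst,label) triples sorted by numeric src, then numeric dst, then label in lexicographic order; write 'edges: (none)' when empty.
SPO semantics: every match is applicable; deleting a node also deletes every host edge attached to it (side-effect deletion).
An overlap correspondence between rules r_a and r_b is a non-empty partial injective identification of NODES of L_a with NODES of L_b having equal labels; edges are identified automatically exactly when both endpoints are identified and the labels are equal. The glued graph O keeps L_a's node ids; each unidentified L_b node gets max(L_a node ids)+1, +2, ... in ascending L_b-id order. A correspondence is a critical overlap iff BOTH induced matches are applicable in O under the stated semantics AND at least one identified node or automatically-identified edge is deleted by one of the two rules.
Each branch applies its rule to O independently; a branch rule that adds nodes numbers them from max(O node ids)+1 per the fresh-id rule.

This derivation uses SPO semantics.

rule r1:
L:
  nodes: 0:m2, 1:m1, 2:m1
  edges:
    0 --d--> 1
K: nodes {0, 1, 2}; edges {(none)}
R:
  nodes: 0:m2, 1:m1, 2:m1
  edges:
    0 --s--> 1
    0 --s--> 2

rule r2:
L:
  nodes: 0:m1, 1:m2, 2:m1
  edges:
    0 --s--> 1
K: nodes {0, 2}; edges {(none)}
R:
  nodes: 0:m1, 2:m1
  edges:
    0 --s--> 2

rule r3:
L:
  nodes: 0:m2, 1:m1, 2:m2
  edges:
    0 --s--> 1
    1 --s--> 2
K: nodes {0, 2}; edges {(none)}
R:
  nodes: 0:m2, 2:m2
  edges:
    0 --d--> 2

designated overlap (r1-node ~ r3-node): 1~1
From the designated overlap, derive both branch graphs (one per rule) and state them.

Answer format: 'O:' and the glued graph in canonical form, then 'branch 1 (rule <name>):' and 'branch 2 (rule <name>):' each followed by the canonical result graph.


O:
nodes: 0:m2, 1:m1, 2:m1, 3:m2, 4:m2
edges: (0,1,d); (1,4,s); (3,1,s)
branch 1 (rule r1):
nodes: 0:m2, 1:m1, 2:m1, 3:m2, 4:m2
edges: (0,1,s); (0,2,s); (1,4,s); (3,1,s)
branch 2 (rule r3):
nodes: 0:m2, 2:m1, 3:m2, 4:m2
edges: (3,4,d)


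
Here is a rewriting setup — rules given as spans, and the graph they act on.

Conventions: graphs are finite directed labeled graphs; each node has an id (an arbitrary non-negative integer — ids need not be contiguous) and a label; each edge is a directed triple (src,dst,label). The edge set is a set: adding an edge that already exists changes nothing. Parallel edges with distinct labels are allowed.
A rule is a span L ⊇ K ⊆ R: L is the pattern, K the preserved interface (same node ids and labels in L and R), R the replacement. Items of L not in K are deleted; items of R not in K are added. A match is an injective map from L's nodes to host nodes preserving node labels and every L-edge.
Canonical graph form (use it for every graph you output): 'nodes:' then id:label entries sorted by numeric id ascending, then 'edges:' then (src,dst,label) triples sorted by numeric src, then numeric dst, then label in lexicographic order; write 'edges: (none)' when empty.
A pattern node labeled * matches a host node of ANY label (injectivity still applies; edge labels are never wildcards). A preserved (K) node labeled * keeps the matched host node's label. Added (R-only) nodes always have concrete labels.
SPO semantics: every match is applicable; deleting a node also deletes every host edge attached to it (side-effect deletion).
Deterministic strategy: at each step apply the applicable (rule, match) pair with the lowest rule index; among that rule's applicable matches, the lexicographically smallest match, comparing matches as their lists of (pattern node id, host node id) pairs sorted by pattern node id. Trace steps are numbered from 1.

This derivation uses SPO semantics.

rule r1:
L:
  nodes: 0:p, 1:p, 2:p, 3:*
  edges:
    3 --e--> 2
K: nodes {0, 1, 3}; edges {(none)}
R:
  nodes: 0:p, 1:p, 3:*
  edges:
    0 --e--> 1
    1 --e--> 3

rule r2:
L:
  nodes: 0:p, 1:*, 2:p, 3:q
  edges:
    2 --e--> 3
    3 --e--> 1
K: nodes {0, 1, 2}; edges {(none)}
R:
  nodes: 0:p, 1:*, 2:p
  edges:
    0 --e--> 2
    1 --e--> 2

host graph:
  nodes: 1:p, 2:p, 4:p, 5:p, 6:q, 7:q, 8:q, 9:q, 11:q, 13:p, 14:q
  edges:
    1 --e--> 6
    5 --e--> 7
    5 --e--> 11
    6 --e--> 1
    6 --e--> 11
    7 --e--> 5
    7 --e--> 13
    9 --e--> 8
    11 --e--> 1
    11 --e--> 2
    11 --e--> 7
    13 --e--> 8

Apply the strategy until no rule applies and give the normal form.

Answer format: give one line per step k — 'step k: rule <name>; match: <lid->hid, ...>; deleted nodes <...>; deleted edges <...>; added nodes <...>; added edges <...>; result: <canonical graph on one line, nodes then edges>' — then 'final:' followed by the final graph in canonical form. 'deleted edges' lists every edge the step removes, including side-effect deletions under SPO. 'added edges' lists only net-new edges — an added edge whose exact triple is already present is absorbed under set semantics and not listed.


step 1: rule r1; match: 0->1, 1->2, 2->5, 3->7; deleted nodes 5; deleted edges (5,7,e); (5,11,e); (7,5,e); added nodes (none); added edges (1,2,e); (2,7,e); result: nodes: 1:p, 2:p, 4:p, 6:q, 7:q, 8:q, 9:q, 11:q, 13:p, 14:q edges: (1,2,e); (1,6,e); (2,7,e); (6,1,e); (6,11,e); (7,13,e); (9,8,e); (11,1,e); (11,2,e); (11,7,e); (13,8,e)
step 2: rule r1; match: 0->1, 1->2, 2->13, 3->7; deleted nodes 13; deleted edges (7,13,e); (13,8,e); added nodes (none); added edges (none); result: nodes: 1:p, 2:p, 4:p, 6:q, 7:q, 8:q, 9:q, 11:q, 14:q edges: (1,2,e); (1,6,e); (2,7,e); (6,1,e); (6,11,e); (9,8,e); (11,1,e); (11,2,e); (11,7,e)
step 3: rule r1; match: 0->1, 1->4, 2->2, 3->11; deleted nodes 2; deleted edges (1,2,e); (2,7,e); (11,2,e); added nodes (none); added edges (1,4,e); (4,11,e); result: nodes: 1:p, 4:p, 6:q, 7:q, 8:q, 9:q, 11:q, 14:q edges: (1,4,e); (1,6,e); (4,11,e); (6,1,e); (6,11,e); (9,8,e); (11,1,e); (11,7,e)
step 4: rule r2; match: 0->1, 1->7, 2->4, 3->11; deleted nodes 11; deleted edges (4,11,e); (6,11,e); (11,1,e); (11,7,e); added nodes (none); added edges (7,4,e); result: nodes: 1:p, 4:p, 6:q, 7:q, 8:q, 9:q, 14:q edges: (1,4,e); (1,6,e); (6,1,e); (7,4,e); (9,8,e)
final:
nodes: 1:p, 4:p, 6:q, 7:q, 8:q, 9:q, 14:q
edges: (1,4,e); (1,6,e); (6,1,e); (7,4,e); (9,8,e)


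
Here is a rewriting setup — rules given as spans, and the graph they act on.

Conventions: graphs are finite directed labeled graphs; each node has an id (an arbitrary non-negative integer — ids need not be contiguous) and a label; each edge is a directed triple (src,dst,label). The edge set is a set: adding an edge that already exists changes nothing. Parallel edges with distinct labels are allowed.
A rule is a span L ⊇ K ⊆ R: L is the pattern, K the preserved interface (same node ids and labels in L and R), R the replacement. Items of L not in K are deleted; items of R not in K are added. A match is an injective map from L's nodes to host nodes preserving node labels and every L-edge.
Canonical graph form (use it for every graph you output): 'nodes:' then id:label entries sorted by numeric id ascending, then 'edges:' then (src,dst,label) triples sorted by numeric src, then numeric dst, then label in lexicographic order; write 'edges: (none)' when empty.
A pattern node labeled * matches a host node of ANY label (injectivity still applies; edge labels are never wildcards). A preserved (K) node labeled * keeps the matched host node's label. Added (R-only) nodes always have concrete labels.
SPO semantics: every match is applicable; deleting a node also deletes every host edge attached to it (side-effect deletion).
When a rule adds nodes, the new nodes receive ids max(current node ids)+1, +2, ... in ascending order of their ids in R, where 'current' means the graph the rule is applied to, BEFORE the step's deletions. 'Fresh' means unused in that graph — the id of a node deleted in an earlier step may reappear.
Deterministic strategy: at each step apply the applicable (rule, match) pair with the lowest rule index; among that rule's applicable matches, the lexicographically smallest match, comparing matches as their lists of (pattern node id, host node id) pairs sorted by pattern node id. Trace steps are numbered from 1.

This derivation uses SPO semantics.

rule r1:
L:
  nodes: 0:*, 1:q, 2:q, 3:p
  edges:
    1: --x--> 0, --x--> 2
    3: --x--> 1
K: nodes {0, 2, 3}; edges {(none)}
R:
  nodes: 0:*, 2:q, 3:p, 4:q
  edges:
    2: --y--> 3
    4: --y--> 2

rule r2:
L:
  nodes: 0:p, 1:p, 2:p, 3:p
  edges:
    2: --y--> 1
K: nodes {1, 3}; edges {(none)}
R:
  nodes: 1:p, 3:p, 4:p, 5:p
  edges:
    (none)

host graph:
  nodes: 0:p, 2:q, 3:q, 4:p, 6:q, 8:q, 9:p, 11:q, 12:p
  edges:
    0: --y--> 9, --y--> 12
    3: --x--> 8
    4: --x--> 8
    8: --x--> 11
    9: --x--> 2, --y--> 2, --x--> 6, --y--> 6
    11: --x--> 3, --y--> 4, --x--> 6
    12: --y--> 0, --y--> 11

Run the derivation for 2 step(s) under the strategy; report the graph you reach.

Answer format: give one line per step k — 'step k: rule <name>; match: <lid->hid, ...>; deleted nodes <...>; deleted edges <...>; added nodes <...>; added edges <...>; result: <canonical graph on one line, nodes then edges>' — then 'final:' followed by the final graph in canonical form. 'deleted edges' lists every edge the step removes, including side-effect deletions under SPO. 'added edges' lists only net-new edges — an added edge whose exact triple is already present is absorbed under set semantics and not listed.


step 1: rule r2; match: 0->4, 1->0, 2->12, 3->9; deleted nodes 4, 12; deleted edges (0,12,y); (4,8,x); (11,4,y); (12,0,y); (12,11,y); added nodes 13, 14; added edges (none); result: nodes: 0:p, 2:q, 3:q, 6:q, 8:q, 9:p, 11:q, 13:p, 14:p edges: (0,9,y); (3,8,x); (8,11,x); (9,2,x); (9,2,y); (9,6,x); (9,6,y); (11,3,x); (11,6,x)
step 2: rule r2; match: 0->13, 1->9, 2->0, 3->14; deleted nodes 0, 13; deleted edges (0,9,y); added nodes 15, 16; added edges (none); result: nodes: 2:q, 3:q, 6:q, 8:q, 9:p, 11:q, 14:p, 15:p, 16:p edges: (3,8,x); (8,11,x); (9,2,x); (9,2,y); (9,6,x); (9,6,y); (11,3,x); (11,6,x)
final:
nodes: 2:q, 3:q, 6:q, 8:q, 9:p, 11:q, 14:p, 15:p, 16:p
edges: (3,8,x); (8,11,x); (9,2,x); (9,2,y); (9,6,x); (9,6,y); (11,3,x); (11,6,x)


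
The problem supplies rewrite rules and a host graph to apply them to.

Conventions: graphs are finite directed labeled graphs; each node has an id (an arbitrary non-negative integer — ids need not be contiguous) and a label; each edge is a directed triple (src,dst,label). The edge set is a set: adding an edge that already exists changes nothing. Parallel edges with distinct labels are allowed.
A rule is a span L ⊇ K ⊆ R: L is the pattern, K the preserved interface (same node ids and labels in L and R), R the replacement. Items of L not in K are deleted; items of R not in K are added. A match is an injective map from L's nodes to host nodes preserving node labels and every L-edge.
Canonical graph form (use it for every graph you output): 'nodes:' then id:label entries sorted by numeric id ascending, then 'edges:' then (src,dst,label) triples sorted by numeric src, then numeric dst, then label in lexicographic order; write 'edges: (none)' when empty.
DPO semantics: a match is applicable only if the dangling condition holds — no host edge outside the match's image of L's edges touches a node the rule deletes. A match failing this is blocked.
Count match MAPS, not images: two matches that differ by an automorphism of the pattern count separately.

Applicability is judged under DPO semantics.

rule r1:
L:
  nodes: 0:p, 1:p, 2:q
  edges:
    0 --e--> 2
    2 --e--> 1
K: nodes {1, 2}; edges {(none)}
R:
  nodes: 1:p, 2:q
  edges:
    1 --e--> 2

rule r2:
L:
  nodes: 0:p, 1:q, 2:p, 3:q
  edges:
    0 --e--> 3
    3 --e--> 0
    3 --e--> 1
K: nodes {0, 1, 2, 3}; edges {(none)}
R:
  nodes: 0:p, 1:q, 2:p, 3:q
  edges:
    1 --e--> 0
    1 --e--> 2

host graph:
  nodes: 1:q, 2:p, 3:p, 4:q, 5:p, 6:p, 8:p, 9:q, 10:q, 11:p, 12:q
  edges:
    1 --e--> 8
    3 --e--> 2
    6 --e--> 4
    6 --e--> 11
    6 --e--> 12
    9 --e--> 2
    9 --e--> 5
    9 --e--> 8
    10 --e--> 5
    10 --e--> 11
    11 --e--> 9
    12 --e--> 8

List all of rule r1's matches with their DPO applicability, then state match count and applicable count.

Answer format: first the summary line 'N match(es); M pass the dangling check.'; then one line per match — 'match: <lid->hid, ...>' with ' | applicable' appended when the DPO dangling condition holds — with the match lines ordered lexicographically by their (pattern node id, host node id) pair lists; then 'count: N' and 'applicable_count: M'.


4 match(es); 0 pass the dangling check.
match: 0->6, 1->8, 2->12
match: 0->11, 1->2, 2->9
match: 0->11, 1->5, 2->9
match: 0->11, 1->8, 2->9
count: 4
applicable_count: 0


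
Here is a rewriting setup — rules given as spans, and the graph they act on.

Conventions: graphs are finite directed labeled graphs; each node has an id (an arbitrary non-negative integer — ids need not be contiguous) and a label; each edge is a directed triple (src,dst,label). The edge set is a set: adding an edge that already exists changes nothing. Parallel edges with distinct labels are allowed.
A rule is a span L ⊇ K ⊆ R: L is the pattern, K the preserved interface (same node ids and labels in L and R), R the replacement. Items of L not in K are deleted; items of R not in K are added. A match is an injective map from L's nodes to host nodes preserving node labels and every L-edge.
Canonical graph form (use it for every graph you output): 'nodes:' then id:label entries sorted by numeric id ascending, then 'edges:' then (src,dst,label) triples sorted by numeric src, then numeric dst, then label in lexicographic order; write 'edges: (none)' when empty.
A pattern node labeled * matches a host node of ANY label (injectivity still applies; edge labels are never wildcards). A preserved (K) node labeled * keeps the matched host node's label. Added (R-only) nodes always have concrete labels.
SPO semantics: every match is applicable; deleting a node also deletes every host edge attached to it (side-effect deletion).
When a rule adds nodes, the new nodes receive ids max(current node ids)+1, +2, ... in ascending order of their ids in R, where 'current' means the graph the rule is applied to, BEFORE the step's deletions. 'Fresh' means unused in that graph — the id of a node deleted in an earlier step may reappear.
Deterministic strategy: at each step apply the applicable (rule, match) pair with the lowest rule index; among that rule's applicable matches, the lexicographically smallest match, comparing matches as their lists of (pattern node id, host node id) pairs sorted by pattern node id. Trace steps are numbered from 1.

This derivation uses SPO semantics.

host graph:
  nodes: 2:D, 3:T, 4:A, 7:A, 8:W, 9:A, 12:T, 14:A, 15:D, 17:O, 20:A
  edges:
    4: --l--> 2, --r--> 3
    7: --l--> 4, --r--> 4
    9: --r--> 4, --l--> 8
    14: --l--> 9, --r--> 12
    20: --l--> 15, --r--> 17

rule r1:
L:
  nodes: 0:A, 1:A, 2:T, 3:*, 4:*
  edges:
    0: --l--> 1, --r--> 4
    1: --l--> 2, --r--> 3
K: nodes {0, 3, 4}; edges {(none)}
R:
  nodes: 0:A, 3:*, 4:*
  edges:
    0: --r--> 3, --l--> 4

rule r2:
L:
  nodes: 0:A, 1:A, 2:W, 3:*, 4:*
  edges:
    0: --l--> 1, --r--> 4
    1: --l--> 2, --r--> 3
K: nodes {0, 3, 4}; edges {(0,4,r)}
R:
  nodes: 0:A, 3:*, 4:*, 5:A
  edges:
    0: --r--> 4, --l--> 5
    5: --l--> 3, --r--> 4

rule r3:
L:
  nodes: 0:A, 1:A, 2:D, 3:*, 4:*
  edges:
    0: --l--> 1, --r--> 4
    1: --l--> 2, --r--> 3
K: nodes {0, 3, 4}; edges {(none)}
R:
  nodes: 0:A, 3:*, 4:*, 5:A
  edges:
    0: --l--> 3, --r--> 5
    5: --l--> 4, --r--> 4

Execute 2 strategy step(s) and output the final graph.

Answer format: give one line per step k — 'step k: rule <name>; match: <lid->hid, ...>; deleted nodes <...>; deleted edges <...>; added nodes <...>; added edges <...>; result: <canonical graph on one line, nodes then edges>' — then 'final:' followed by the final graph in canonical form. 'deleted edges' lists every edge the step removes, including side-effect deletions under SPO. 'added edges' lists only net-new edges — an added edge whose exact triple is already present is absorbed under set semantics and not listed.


step 1: rule r2; match: 0->14, 1->9, 2->8, 3->4, 4->12; deleted nodes 8, 9; deleted edges (9,4,r); (9,8,l); (14,9,l); added nodes 21; added edges (14,21,l); (21,4,l); (21,12,r); result: nodes: 2:D, 3:T, 4:A, 7:A, 12:T, 14:A, 15:D, 17:O, 20:A, 21:A edges: (4,2,l); (4,3,r); (7,4,l); (7,4,r); (14,12,r); (14,21,l); (20,15,l); (20,17,r); (21,4,l); (21,12,r)
step 2: rule r3; match: 0->21, 1->4, 2->2, 3->3, 4->12; deleted nodes 2, 4; deleted edges (4,2,l); (4,3,r); (7,4,l); (7,4,r); (21,4,l); (21,12,r); added nodes 22; added edges (21,3,l); (21,22,r); (22,12,l); (22,12,r); result: nodes: 3:T, 7:A, 12:T, 14:A, 15:D, 17:O, 20:A, 21:A, 22:A edges: (14,12,r); (14,21,l); (20,15,l); (20,17,r); (21,3,l); (21,22,r); (22,12,l); (22,12,r)
final:
nodes: 3:T, 7:A, 12:T, 14:A, 15:D, 17:O, 20:A, 21:A, 22:A
edges: (14,12,r); (14,21,l); (20,15,l); (20,17,r); (21,3,l); (21,22,r); (22,12,l); (22,12,r)


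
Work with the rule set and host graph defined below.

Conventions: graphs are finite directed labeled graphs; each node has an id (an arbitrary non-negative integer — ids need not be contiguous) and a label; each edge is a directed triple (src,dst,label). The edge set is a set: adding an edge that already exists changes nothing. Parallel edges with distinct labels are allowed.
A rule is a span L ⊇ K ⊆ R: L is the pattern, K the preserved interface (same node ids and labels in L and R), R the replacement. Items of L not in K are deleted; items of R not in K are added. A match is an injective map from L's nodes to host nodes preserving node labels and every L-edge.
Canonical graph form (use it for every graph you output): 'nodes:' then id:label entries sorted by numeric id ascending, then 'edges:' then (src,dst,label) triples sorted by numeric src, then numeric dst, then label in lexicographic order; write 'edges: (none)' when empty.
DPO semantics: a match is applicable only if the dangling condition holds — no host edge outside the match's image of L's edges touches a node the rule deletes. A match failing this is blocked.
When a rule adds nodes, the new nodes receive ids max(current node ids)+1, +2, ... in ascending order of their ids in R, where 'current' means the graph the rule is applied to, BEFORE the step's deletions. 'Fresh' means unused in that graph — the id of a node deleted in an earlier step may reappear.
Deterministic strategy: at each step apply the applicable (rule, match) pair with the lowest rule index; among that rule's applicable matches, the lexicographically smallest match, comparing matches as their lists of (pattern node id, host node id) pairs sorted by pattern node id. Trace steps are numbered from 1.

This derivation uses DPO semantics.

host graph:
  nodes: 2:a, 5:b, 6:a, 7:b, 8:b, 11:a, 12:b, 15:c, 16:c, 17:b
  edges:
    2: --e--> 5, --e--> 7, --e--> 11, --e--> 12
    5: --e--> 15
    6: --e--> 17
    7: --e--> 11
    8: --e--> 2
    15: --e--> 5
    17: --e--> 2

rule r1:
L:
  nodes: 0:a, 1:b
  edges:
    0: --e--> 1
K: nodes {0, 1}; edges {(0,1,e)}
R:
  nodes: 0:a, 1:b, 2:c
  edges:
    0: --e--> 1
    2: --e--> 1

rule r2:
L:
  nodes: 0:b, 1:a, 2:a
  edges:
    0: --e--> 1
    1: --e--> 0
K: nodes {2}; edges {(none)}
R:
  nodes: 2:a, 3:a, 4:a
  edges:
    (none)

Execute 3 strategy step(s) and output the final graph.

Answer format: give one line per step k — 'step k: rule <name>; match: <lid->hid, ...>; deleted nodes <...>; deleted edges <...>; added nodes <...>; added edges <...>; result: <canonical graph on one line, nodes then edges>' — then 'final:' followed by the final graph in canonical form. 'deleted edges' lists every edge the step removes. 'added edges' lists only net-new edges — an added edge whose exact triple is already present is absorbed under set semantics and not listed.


step 1: rule r1; match: 0->2, 1->5; deleted nodes (none); deleted edges (none); added nodes 18; added edges (18,5,e); result: nodes: 2:a, 5:b, 6:a, 7:b, 8:b, 11:a, 12:b, 15:c, 16:c, 17:b, 18:c edges: (2,5,e); (2,7,e); (2,11,e); (2,12,e); (5,15,e); (6,17,e); (7,11,e); (8,2,e); (15,5,e); (17,2,e); (18,5,e)
step 2: rule r1; match: 0->2, 1->5; deleted nodes (none); deleted edges (none); added nodes 19; added edges (19,5,e); result: nodes: 2:a, 5:b, 6:a, 7:b, 8:b, 11:a, 12:b, 15:c, 16:c, 17:b, 18:c, 19:c edges: (2,5,e); (2,7,e); (2,11,e); (2,12,e); (5,15,e); (6,17,e); (7,11,e); (8,2,e); (15,5,e); (17,2,e); (18,5,e); (19,5,e)
step 3: rule r1; match: 0->2, 1->5; deleted nodes (none); deleted edges (none); added nodes 20; added edges (20,5,e); result: nodes: 2:a, 5:b, 6:a, 7:b, 8:b, 11:a, 12:b, 15:c, 16:c, 17:b, 18:c, 19:c, 20:c edges: (2,5,e); (2,7,e); (2,11,e); (2,12,e); (5,15,e); (6,17,e); (7,11,e); (8,2,e); (15,5,e); (17,2,e); (18,5,e); (19,5,e); (20,5,e)
final:
nodes: 2:a, 5:b, 6:a, 7:b, 8:b, 11:a, 12:b, 15:c, 16:c, 17:b, 18:c, 19:c, 20:c
edges: (2,5,e); (2,7,e); (2,11,e); (2,12,e); (5,15,e); (6,17,e); (7,11,e); (8,2,e); (15,5,e); (17,2,e); (18,5,e); (19,5,e); (20,5,e)


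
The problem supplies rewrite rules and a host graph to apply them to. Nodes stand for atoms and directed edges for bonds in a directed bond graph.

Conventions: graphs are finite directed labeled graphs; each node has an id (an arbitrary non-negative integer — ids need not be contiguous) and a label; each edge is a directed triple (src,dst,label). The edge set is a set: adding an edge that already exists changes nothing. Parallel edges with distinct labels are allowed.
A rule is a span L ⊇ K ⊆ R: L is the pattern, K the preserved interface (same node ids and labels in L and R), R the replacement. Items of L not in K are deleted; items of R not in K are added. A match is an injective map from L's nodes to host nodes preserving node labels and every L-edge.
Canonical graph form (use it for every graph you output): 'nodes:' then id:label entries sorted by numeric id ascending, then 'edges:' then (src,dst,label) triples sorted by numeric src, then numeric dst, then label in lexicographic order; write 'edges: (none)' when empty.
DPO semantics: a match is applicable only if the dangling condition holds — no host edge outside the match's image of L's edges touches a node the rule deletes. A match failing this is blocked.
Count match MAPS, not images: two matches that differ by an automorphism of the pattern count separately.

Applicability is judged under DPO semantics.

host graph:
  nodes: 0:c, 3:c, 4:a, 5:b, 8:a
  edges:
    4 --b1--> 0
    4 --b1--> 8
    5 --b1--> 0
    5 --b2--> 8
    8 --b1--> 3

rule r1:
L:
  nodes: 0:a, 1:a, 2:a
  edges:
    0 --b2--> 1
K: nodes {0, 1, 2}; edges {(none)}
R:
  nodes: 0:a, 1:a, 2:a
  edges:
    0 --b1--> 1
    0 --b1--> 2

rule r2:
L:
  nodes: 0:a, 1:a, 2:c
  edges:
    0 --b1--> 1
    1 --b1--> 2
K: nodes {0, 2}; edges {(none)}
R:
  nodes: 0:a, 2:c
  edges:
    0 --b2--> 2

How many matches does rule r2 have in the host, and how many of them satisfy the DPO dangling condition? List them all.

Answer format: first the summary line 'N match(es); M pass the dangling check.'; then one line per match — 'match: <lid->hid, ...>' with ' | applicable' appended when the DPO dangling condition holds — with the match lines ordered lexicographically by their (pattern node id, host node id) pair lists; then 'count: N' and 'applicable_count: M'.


1 match(es); 0 pass the dangling check.
match: 0->4, 1->8, 2->3
count: 1
applicable_count: 0


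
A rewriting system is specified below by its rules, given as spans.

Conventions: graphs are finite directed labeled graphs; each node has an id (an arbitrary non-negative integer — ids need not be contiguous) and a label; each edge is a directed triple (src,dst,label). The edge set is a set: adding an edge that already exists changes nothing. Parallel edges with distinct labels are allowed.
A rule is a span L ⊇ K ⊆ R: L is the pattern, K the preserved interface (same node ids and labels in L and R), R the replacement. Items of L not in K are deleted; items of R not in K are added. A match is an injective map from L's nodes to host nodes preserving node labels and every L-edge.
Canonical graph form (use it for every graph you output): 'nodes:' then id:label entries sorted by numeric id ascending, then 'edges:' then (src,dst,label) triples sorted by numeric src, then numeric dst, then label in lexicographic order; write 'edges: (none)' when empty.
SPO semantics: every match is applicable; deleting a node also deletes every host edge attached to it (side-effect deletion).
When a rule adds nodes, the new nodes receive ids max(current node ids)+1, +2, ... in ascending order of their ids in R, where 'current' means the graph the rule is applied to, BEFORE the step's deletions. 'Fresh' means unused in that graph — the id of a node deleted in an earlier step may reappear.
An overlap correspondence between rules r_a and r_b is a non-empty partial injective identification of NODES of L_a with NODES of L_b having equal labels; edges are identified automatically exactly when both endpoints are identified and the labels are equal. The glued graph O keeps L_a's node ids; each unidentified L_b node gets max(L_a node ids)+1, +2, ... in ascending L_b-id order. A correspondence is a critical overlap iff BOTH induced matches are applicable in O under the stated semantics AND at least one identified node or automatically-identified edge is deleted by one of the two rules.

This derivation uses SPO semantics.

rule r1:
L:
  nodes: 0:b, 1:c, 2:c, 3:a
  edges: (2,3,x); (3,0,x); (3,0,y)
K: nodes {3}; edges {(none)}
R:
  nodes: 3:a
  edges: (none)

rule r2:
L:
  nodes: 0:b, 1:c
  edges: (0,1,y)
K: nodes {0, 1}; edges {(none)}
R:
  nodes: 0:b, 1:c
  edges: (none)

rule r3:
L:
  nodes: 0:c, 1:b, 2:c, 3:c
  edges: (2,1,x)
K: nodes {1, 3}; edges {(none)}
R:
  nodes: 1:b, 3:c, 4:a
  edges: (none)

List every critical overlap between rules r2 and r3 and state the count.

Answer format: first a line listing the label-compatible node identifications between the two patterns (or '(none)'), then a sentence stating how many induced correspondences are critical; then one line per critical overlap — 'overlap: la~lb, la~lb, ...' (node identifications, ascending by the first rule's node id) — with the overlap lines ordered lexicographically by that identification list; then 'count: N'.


label-compatible node identifications between L(r2) and L(r3): 0~1, 1~0, 1~2, 1~3
4 of the induced correspondences are critical overlaps of r2 and r3.
overlap: 0~1, 1~0
overlap: 0~1, 1~2
overlap: 1~0
overlap: 1~2
count: 4


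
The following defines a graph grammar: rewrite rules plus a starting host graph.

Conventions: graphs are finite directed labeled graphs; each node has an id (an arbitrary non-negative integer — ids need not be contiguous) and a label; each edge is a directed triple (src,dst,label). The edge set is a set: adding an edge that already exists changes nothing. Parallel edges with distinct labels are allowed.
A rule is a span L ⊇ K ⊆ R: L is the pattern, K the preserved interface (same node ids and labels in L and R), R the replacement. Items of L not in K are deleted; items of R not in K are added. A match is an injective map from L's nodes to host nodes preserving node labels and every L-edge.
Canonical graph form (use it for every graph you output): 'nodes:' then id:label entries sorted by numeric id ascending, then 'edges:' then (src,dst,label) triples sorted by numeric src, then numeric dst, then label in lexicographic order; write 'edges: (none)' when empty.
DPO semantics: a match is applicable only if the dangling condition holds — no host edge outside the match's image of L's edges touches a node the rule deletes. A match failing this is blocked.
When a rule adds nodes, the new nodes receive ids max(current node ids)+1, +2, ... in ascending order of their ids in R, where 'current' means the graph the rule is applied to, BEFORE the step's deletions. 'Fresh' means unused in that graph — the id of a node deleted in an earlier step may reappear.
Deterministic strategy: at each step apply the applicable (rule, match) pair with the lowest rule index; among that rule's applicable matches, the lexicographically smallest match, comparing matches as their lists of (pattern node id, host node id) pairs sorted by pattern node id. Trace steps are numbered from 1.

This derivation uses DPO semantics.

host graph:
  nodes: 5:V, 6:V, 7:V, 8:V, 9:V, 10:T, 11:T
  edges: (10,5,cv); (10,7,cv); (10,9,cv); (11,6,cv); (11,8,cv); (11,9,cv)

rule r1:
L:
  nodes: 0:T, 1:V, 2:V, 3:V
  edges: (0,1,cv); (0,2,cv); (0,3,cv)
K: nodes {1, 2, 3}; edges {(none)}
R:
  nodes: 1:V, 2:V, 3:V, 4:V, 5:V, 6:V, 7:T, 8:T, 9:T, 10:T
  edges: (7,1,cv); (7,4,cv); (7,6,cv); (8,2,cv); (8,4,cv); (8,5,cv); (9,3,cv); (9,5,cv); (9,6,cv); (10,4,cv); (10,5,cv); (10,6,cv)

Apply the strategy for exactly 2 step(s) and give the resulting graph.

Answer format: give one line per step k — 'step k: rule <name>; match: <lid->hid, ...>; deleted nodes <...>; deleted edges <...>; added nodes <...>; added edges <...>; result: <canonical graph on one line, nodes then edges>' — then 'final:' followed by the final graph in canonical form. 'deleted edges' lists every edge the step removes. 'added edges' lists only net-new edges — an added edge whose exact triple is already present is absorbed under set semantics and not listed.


step 1: rule r1; match: 0->10, 1->5, 2->7, 3->9; deleted nodes 10; deleted edges (10,5,cv); (10,7,cv); (10,9,cv); added nodes 12, 13, 14, 15, 16, 17, 18; added edges (15,5,cv); (15,12,cv); (15,14,cv); (16,7,cv); (16,12,cv); (16,13,cv); (17,9,cv); (17,13,cv); (17,14,cv); (18,12,cv); (18,13,cv); (18,14,cv); result: nodes: 5:V, 6:V, 7:V, 8:V, 9:V, 11:T, 12:V, 13:V, 14:V, 15:T, 16:T, 17:T, 18:T edges: (11,6,cv); (11,8,cv); (11,9,cv); (15,5,cv); (15,12,cv); (15,14,cv); (16,7,cv); (16,12,cv); (16,13,cv); (17,9,cv); (17,13,cv); (17,14,cv); (18,12,cv); (18,13,cv); (18,14,cv)
step 2: rule r1; match: 0->11, 1->6, 2->8, 3->9; deleted nodes 11; deleted edges (11,6,cv); (11,8,cv); (11,9,cv); added nodes 19, 20, 21, 22, 23, 24, 25; added edges (22,6,cv); (22,19,cv); (22,21,cv); (23,8,cv); (23,19,cv); (23,20,cv); (24,9,cv); (24,20,cv); (24,21,cv); (25,19,cv); (25,20,cv); (25,21,cv); result: nodes: 5:V, 6:V, 7:V, 8:V, 9:V, 12:V, 13:V, 14:V, 15:T, 16:T, 17:T, 18:T, 19:V, 20:V, 21:V, 22:T, 23:T, 24:T, 25:T edges: (15,5,cv); (15,12,cv); (15,14,cv); (16,7,cv); (16,12,cv); (16,13,cv); (17,9,cv); (17,13,cv); (17,14,cv); (18,12,cv); (18,13,cv); (18,14,cv); (22,6,cv); (22,19,cv); (22,21,cv); (23,8,cv); (23,19,cv); (23,20,cv); (24,9,cv); (24,20,cv); (24,21,cv); (25,19,cv); (25,20,cv); (25,21,cv)
final:
nodes: 5:V, 6:V, 7:V, 8:V, 9:V, 12:V, 13:V, 14:V, 15:T, 16:T, 17:T, 18:T, 19:V, 20:V, 21:V, 22:T, 23:T, 24:T, 25:T
edges: (15,5,cv); (15,12,cv); (15,14,cv); (16,7,cv); (16,12,cv); (16,13,cv); (17,9,cv); (17,13,cv); (17,14,cv); (18,12,cv); (18,13,cv); (18,14,cv); (22,6,cv); (22,19,cv); (22,21,cv); (23,8,cv); (23,19,cv); (23,20,cv); (24,9,cv); (24,20,cv); (24,21,cv); (25,19,cv); (25,20,cv); (25,21,cv)


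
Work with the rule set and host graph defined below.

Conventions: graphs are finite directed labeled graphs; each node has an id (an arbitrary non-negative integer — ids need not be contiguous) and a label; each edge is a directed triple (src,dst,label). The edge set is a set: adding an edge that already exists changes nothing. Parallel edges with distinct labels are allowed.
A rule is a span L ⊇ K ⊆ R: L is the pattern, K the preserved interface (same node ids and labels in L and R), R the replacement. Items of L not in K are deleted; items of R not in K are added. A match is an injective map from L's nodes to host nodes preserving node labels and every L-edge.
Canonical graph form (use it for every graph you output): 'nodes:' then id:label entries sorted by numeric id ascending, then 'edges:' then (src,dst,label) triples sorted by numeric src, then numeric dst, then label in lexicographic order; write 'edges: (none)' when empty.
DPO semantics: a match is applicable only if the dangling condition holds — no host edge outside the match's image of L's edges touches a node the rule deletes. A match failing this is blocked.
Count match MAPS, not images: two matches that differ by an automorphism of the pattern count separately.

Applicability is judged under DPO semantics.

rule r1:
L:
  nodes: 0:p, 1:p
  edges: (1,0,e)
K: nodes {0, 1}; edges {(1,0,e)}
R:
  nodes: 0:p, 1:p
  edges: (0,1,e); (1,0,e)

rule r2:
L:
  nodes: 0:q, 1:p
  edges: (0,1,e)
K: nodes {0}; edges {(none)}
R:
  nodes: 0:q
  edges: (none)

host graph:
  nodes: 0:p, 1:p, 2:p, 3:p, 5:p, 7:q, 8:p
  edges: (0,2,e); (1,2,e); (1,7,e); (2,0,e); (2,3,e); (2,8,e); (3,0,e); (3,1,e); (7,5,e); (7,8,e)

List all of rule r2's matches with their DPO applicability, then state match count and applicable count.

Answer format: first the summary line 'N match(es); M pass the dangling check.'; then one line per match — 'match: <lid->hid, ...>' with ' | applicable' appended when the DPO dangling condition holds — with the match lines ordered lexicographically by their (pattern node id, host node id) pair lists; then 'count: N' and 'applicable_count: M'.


2 match(es); 1 pass the dangling check.
match: 0->7, 1->5 | applicable
match: 0->7, 1->8
count: 2
applicable_count: 1
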